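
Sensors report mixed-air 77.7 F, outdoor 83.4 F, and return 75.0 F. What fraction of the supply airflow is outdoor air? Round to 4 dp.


frac = (77.7 - 75.0) / (83.4 - 75.0) = 0.3214

0.3214


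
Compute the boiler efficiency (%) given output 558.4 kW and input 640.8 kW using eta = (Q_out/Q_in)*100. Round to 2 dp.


eta = (558.4/640.8)*100 = 87.14 %

87.14 %


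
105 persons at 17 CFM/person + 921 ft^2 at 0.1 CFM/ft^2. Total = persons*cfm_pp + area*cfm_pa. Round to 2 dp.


Total = 105*17 + 921*0.1 = 1877.10 CFM

1877.10 CFM


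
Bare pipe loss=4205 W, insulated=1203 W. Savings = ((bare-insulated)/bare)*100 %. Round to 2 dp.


Savings = ((4205-1203)/4205)*100 = 71.39 %

71.39 %


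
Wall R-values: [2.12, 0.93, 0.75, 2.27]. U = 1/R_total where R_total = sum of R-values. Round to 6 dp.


R_total = 2.12 + 0.93 + 0.75 + 2.27 = 6.07
U = 1/6.07 = 0.164745

0.164745


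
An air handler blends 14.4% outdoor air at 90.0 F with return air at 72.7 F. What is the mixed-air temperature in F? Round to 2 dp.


T_mix = 72.7 + (14.4/100)*(90.0-72.7) = 75.19 F

75.19 F


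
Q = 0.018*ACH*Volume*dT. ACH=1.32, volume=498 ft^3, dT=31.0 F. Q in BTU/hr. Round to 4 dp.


Q = 0.018 * 1.32 * 498 * 31.0 = 366.8069 BTU/hr

366.8069 BTU/hr


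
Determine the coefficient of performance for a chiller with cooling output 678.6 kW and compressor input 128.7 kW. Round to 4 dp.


COP = 678.6 / 128.7 = 5.2727

5.2727


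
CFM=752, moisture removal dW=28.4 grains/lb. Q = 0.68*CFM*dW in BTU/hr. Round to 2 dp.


Q = 0.68 * 752 * 28.4 = 14522.62 BTU/hr

14522.62 BTU/hr


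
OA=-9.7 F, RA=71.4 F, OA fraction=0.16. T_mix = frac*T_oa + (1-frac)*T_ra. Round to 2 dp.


T_mix = 0.16*(-9.7) + 0.84*71.4 = 58.42 F

58.42 F


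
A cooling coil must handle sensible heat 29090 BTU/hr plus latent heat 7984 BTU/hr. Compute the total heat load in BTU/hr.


Qt = 29090 + 7984 = 37074 BTU/hr

37074 BTU/hr


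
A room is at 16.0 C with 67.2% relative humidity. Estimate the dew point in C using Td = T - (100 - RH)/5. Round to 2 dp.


Td = 16.0 - (100-67.2)/5 = 9.44 C

9.44 C


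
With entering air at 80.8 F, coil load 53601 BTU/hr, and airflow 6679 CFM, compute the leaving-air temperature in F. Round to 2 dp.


dT = 53601/(1.08*6679) = 7.4308
T_leave = 80.8 - 7.4308 = 73.37 F

73.37 F


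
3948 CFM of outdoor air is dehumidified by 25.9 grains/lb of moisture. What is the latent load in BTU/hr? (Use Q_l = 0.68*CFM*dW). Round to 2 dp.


Q = 0.68 * 3948 * 25.9 = 69532.18 BTU/hr

69532.18 BTU/hr


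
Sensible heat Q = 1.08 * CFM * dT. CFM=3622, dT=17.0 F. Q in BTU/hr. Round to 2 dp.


Q = 1.08 * 3622 * 17.0 = 66499.92 BTU/hr

66499.92 BTU/hr


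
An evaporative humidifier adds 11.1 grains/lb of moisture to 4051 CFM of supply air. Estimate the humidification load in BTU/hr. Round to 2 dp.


Q = 0.68 * 4051 * 11.1 = 30576.95 BTU/hr

30576.95 BTU/hr


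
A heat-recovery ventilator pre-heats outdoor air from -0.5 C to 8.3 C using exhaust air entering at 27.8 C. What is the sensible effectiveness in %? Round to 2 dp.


eff = (8.3-(-0.5))/(27.8-(-0.5))*100 = 31.10 %

31.10 %


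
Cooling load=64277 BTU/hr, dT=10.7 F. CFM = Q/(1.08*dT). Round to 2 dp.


CFM = 64277 / (1.08 * 10.7) = 5562.22

5562.22 CFM


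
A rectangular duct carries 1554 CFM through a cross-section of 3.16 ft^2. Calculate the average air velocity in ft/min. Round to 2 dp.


V = 1554 / 3.16 = 491.77 ft/min

491.77 ft/min


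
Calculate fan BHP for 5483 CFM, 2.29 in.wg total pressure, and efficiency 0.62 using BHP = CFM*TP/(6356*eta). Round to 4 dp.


BHP = 5483 * 2.29 / (6356 * 0.62) = 3.1862 hp

3.1862 hp


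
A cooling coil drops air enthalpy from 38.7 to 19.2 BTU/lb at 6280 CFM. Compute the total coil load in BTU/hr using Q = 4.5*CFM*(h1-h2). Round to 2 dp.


Q = 4.5 * 6280 * (38.7 - 19.2) = 551070.00 BTU/hr

551070.00 BTU/hr


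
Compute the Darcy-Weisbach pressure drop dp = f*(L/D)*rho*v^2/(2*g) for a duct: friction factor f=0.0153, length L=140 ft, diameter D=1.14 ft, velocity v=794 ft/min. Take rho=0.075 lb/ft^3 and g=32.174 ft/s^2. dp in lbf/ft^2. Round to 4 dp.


v_fps = 794/60 = 13.2333 ft/s
dp = 0.0153*(140/1.14)*0.075*13.2333^2/(2*32.174) = 0.3835 lbf/ft^2

0.3835 lbf/ft^2


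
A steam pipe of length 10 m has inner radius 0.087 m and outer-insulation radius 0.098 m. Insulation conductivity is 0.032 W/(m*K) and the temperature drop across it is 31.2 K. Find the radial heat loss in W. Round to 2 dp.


Q = 2*pi*0.032*10*31.2/ln(0.098/0.087) = 526.89 W

526.89 W


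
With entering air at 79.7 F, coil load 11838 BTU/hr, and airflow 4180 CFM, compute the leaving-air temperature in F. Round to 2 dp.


dT = 11838/(1.08*4180) = 2.6223
T_leave = 79.7 - 2.6223 = 77.08 F

77.08 F


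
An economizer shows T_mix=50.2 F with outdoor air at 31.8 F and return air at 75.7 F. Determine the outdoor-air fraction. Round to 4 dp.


frac = (50.2 - 75.7) / (31.8 - 75.7) = 0.5809

0.5809


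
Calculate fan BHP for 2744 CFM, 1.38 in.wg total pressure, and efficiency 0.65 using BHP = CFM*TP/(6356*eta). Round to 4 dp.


BHP = 2744 * 1.38 / (6356 * 0.65) = 0.9166 hp

0.9166 hp


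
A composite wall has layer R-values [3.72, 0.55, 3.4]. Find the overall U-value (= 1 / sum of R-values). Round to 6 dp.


R_total = 3.72 + 0.55 + 3.4 = 7.67
U = 1/7.67 = 0.130378

0.130378


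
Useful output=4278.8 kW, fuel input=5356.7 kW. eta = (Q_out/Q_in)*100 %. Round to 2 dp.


eta = (4278.8/5356.7)*100 = 79.88 %

79.88 %


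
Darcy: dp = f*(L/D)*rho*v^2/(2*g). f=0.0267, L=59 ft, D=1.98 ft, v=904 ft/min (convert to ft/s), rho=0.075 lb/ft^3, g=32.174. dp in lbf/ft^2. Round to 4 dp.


v_fps = 904/60 = 15.0667 ft/s
dp = 0.0267*(59/1.98)*0.075*15.0667^2/(2*32.174) = 0.2105 lbf/ft^2

0.2105 lbf/ft^2


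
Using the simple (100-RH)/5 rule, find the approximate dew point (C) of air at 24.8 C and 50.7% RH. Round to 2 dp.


Td = 24.8 - (100-50.7)/5 = 14.94 C

14.94 C


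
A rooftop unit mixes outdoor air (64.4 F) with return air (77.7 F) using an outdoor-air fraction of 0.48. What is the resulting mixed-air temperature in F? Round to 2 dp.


T_mix = 0.48*64.4 + 0.52*77.7 = 71.32 F

71.32 F


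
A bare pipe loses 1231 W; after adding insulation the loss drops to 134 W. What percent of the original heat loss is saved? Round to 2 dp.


Savings = ((1231-134)/1231)*100 = 89.11 %

89.11 %


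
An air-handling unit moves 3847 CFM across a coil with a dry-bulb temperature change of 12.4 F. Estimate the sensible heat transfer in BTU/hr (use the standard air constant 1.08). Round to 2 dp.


Q = 1.08 * 3847 * 12.4 = 51519.02 BTU/hr

51519.02 BTU/hr


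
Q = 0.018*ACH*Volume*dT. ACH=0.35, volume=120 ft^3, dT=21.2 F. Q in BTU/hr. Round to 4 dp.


Q = 0.018 * 0.35 * 120 * 21.2 = 16.0272 BTU/hr

16.0272 BTU/hr


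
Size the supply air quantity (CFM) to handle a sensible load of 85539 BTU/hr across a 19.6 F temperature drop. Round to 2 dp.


CFM = 85539 / (1.08 * 19.6) = 4040.96

4040.96 CFM


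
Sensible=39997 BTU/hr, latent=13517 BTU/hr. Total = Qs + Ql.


Qt = 39997 + 13517 = 53514 BTU/hr

53514 BTU/hr


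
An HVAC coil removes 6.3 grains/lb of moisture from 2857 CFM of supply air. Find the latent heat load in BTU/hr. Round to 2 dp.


Q = 0.68 * 2857 * 6.3 = 12239.39 BTU/hr

12239.39 BTU/hr


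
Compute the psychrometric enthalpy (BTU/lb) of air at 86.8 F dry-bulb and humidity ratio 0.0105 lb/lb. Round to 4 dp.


h = 0.24*86.8 + 0.0105*(1061+0.444*86.8) = 32.3772 BTU/lb

32.3772 BTU/lb


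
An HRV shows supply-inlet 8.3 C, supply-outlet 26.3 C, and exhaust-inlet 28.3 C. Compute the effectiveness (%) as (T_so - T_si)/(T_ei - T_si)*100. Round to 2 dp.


eff = (26.3-8.3)/(28.3-8.3)*100 = 90.00 %

90.00 %


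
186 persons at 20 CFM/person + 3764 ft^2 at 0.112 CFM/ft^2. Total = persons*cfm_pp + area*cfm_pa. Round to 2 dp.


Total = 186*20 + 3764*0.112 = 4141.57 CFM

4141.57 CFM


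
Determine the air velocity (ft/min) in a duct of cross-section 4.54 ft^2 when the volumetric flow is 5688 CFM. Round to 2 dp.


V = 5688 / 4.54 = 1252.86 ft/min

1252.86 ft/min


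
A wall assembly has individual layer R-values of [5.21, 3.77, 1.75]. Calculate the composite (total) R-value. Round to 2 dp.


R_total = 5.21 + 3.77 + 1.75 = 10.73

10.73


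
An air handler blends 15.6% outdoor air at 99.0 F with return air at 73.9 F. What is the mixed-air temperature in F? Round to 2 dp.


T_mix = 73.9 + (15.6/100)*(99.0-73.9) = 77.82 F

77.82 F


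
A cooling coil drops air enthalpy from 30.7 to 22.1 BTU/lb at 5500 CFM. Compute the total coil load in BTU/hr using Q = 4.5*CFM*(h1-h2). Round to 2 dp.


Q = 4.5 * 5500 * (30.7 - 22.1) = 212850.00 BTU/hr

212850.00 BTU/hr


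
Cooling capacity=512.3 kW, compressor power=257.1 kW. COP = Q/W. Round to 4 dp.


COP = 512.3 / 257.1 = 1.9926

1.9926


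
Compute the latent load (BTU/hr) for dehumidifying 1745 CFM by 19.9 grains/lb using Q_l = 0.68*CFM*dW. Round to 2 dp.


Q = 0.68 * 1745 * 19.9 = 23613.34 BTU/hr

23613.34 BTU/hr


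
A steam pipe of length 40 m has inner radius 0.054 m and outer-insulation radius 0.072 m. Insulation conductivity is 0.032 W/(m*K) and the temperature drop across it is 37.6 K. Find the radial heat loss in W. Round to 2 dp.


Q = 2*pi*0.032*40*37.6/ln(0.072/0.054) = 1051.15 W

1051.15 W


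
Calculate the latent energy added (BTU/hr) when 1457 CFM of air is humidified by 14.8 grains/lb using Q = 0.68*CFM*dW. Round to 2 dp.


Q = 0.68 * 1457 * 14.8 = 14663.25 BTU/hr

14663.25 BTU/hr


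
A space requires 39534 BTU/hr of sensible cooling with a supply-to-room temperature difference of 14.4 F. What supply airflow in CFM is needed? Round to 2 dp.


CFM = 39534 / (1.08 * 14.4) = 2542.05

2542.05 CFM


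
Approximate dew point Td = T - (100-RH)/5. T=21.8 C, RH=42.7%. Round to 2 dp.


Td = 21.8 - (100-42.7)/5 = 10.34 C

10.34 C


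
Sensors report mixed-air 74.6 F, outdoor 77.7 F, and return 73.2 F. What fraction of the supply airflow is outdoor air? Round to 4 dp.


frac = (74.6 - 73.2) / (77.7 - 73.2) = 0.3111

0.3111


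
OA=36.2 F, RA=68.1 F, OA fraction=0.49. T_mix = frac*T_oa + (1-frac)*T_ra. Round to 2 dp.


T_mix = 0.49*36.2 + 0.51*68.1 = 52.47 F

52.47 F


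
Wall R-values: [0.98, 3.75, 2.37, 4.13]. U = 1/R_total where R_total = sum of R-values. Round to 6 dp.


R_total = 0.98 + 3.75 + 2.37 + 4.13 = 11.23
U = 1/11.23 = 0.089047

0.089047


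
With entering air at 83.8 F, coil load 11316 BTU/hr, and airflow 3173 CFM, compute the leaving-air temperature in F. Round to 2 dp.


dT = 11316/(1.08*3173) = 3.3022
T_leave = 83.8 - 3.3022 = 80.50 F

80.50 F


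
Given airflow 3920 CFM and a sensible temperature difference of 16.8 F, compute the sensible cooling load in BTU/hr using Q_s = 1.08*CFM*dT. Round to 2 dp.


Q = 1.08 * 3920 * 16.8 = 71124.48 BTU/hr

71124.48 BTU/hr


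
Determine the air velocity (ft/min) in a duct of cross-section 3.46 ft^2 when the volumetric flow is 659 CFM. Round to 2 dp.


V = 659 / 3.46 = 190.46 ft/min

190.46 ft/min


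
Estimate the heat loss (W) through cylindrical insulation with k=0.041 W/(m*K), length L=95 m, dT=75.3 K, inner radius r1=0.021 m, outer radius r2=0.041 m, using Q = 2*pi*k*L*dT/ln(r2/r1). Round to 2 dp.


Q = 2*pi*0.041*95*75.3/ln(0.041/0.021) = 2754.38 W

2754.38 W


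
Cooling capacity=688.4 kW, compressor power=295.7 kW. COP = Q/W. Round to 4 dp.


COP = 688.4 / 295.7 = 2.3280

2.3280


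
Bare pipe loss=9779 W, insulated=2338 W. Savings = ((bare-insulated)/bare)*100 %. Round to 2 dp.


Savings = ((9779-2338)/9779)*100 = 76.09 %

76.09 %


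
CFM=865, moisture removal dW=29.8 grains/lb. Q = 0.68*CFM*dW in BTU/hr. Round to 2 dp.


Q = 0.68 * 865 * 29.8 = 17528.36 BTU/hr

17528.36 BTU/hr


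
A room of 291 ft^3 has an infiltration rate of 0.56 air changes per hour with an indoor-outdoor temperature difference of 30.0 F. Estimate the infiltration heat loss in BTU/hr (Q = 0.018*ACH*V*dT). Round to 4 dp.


Q = 0.018 * 0.56 * 291 * 30.0 = 87.9984 BTU/hr

87.9984 BTU/hr


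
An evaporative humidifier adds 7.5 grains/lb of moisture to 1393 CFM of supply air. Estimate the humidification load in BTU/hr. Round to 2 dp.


Q = 0.68 * 1393 * 7.5 = 7104.30 BTU/hr

7104.30 BTU/hr


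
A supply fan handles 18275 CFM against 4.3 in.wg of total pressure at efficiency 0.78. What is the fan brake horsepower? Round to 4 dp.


BHP = 18275 * 4.3 / (6356 * 0.78) = 15.8507 hp

15.8507 hp


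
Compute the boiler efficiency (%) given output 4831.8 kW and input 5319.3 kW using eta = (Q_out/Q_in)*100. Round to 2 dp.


eta = (4831.8/5319.3)*100 = 90.84 %

90.84 %


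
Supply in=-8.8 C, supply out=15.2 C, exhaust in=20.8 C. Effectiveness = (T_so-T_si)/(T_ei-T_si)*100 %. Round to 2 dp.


eff = (15.2-(-8.8))/(20.8-(-8.8))*100 = 81.08 %

81.08 %


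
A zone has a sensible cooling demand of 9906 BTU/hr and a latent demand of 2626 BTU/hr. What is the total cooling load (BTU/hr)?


Qt = 9906 + 2626 = 12532 BTU/hr

12532 BTU/hr


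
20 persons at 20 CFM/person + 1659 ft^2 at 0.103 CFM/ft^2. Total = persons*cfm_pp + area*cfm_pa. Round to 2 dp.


Total = 20*20 + 1659*0.103 = 570.88 CFM

570.88 CFM


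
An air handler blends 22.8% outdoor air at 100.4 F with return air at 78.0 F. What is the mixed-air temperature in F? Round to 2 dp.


T_mix = 78.0 + (22.8/100)*(100.4-78.0) = 83.11 F

83.11 F


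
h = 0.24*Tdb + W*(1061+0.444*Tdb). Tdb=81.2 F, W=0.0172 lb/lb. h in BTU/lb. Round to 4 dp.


h = 0.24*81.2 + 0.0172*(1061+0.444*81.2) = 38.3573 BTU/lb

38.3573 BTU/lb


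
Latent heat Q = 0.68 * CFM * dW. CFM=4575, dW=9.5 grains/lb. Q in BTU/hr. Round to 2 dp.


Q = 0.68 * 4575 * 9.5 = 29554.50 BTU/hr

29554.50 BTU/hr


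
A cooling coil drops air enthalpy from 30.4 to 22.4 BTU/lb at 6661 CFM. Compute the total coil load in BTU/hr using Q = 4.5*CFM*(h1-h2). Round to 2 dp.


Q = 4.5 * 6661 * (30.4 - 22.4) = 239796.00 BTU/hr

239796.00 BTU/hr


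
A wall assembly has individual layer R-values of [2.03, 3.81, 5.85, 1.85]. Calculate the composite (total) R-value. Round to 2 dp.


R_total = 2.03 + 3.81 + 5.85 + 1.85 = 13.54

13.54


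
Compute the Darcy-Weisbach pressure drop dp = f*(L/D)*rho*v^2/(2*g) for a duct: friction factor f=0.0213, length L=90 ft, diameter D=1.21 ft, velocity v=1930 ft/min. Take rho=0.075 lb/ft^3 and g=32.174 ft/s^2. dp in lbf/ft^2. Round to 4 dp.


v_fps = 1930/60 = 32.1667 ft/s
dp = 0.0213*(90/1.21)*0.075*32.1667^2/(2*32.174) = 1.9106 lbf/ft^2

1.9106 lbf/ft^2


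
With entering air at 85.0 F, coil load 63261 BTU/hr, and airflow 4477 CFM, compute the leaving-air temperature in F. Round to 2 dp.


dT = 63261/(1.08*4477) = 13.0835
T_leave = 85.0 - 13.0835 = 71.92 F

71.92 F


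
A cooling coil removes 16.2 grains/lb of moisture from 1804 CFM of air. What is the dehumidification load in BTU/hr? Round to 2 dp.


Q = 0.68 * 1804 * 16.2 = 19872.86 BTU/hr

19872.86 BTU/hr


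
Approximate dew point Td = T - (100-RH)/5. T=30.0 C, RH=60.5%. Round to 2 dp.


Td = 30.0 - (100-60.5)/5 = 22.10 C

22.10 C


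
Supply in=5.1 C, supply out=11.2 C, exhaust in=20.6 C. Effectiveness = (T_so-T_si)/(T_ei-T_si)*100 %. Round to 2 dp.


eff = (11.2-5.1)/(20.6-5.1)*100 = 39.35 %

39.35 %


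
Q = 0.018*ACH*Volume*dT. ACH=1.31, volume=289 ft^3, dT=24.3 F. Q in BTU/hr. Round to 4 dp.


Q = 0.018 * 1.31 * 289 * 24.3 = 165.5953 BTU/hr

165.5953 BTU/hr


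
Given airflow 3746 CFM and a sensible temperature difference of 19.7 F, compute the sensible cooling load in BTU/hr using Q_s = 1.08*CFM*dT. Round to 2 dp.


Q = 1.08 * 3746 * 19.7 = 79699.90 BTU/hr

79699.90 BTU/hr


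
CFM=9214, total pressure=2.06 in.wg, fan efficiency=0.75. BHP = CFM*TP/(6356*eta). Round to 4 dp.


BHP = 9214 * 2.06 / (6356 * 0.75) = 3.9817 hp

3.9817 hp


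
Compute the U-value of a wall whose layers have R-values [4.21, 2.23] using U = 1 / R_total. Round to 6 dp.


R_total = 4.21 + 2.23 = 6.44
U = 1/6.44 = 0.155280

0.155280


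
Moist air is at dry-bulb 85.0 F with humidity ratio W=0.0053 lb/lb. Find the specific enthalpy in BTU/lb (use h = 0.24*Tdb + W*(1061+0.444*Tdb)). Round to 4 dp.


h = 0.24*85.0 + 0.0053*(1061+0.444*85.0) = 26.2233 BTU/lb

26.2233 BTU/lb


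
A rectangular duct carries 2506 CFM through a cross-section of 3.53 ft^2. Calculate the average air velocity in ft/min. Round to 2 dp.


V = 2506 / 3.53 = 709.92 ft/min

709.92 ft/min


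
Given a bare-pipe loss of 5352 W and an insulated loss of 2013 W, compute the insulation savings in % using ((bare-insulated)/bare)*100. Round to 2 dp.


Savings = ((5352-2013)/5352)*100 = 62.39 %

62.39 %


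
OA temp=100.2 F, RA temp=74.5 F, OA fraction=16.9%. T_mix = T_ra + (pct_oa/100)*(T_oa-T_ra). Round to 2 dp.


T_mix = 74.5 + (16.9/100)*(100.2-74.5) = 78.84 F

78.84 F


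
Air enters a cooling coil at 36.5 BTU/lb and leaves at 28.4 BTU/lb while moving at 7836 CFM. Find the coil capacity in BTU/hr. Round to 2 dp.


Q = 4.5 * 7836 * (36.5 - 28.4) = 285622.20 BTU/hr

285622.20 BTU/hr


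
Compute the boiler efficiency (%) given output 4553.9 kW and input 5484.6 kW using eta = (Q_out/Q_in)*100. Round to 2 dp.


eta = (4553.9/5484.6)*100 = 83.03 %

83.03 %


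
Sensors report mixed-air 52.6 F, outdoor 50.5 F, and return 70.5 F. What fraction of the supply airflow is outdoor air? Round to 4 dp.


frac = (52.6 - 70.5) / (50.5 - 70.5) = 0.8950

0.8950


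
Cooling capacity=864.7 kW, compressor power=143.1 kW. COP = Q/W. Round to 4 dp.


COP = 864.7 / 143.1 = 6.0426

6.0426


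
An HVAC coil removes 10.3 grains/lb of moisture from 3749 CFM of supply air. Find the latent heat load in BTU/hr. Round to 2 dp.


Q = 0.68 * 3749 * 10.3 = 26258.00 BTU/hr

26258.00 BTU/hr


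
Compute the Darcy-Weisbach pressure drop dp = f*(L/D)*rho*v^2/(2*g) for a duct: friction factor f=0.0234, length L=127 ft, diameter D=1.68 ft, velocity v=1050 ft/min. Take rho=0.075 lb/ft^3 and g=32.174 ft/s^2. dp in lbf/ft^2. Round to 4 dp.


v_fps = 1050/60 = 17.5 ft/s
dp = 0.0234*(127/1.68)*0.075*17.5^2/(2*32.174) = 0.6314 lbf/ft^2

0.6314 lbf/ft^2


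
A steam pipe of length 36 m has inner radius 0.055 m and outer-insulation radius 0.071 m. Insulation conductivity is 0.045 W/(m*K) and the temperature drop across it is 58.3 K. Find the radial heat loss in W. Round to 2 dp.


Q = 2*pi*0.045*36*58.3/ln(0.071/0.055) = 2323.98 W

2323.98 W


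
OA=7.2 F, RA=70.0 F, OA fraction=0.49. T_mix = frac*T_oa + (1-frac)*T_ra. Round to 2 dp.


T_mix = 0.49*7.2 + 0.51*70.0 = 39.23 F

39.23 F


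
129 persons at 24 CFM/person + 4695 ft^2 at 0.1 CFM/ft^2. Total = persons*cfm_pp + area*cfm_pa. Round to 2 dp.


Total = 129*24 + 4695*0.1 = 3565.50 CFM

3565.50 CFM


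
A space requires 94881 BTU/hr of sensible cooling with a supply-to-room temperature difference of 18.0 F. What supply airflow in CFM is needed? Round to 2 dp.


CFM = 94881 / (1.08 * 18.0) = 4880.71

4880.71 CFM


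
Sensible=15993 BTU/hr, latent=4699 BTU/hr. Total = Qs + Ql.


Qt = 15993 + 4699 = 20692 BTU/hr

20692 BTU/hr


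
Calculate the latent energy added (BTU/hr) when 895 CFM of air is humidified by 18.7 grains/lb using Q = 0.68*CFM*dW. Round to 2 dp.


Q = 0.68 * 895 * 18.7 = 11380.82 BTU/hr

11380.82 BTU/hr


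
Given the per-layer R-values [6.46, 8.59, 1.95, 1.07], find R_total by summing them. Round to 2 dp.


R_total = 6.46 + 8.59 + 1.95 + 1.07 = 18.07

18.07


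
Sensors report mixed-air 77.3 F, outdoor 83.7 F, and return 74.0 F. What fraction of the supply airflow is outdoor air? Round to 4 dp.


frac = (77.3 - 74.0) / (83.7 - 74.0) = 0.3402

0.3402


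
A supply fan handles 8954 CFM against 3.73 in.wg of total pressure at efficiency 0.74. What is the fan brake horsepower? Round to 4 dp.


BHP = 8954 * 3.73 / (6356 * 0.74) = 7.1008 hp

7.1008 hp


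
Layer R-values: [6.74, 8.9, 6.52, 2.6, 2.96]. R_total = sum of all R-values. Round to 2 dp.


R_total = 6.74 + 8.9 + 6.52 + 2.6 + 2.96 = 27.72

27.72


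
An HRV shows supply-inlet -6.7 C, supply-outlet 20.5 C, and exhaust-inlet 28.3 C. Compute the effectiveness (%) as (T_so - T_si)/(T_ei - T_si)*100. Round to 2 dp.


eff = (20.5-(-6.7))/(28.3-(-6.7))*100 = 77.71 %

77.71 %


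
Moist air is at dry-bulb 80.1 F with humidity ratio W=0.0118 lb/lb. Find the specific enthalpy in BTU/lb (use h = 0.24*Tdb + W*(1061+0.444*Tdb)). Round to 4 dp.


h = 0.24*80.1 + 0.0118*(1061+0.444*80.1) = 32.1635 BTU/lb

32.1635 BTU/lb


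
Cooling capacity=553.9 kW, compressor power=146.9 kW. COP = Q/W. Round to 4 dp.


COP = 553.9 / 146.9 = 3.7706

3.7706


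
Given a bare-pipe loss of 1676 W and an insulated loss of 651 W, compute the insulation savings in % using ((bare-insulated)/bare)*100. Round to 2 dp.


Savings = ((1676-651)/1676)*100 = 61.16 %

61.16 %


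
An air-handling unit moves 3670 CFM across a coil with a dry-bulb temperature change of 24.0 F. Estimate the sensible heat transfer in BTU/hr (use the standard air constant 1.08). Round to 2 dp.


Q = 1.08 * 3670 * 24.0 = 95126.40 BTU/hr

95126.40 BTU/hr


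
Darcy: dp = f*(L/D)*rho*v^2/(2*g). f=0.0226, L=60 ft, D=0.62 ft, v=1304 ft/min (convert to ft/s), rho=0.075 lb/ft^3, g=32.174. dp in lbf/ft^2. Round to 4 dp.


v_fps = 1304/60 = 21.7333 ft/s
dp = 0.0226*(60/0.62)*0.075*21.7333^2/(2*32.174) = 1.2041 lbf/ft^2

1.2041 lbf/ft^2


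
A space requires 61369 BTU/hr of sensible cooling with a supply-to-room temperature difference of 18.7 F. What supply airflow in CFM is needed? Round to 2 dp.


CFM = 61369 / (1.08 * 18.7) = 3038.67

3038.67 CFM


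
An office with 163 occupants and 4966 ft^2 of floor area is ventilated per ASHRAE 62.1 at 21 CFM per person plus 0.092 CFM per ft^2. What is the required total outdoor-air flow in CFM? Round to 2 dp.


Total = 163*21 + 4966*0.092 = 3879.87 CFM

3879.87 CFM


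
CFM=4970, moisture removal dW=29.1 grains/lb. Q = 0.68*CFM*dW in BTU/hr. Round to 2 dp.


Q = 0.68 * 4970 * 29.1 = 98346.36 BTU/hr

98346.36 BTU/hr


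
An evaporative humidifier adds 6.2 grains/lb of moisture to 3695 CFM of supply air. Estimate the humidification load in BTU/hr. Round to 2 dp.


Q = 0.68 * 3695 * 6.2 = 15578.12 BTU/hr

15578.12 BTU/hr


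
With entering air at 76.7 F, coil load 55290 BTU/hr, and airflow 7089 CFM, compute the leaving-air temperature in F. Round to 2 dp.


dT = 55290/(1.08*7089) = 7.2217
T_leave = 76.7 - 7.2217 = 69.48 F

69.48 F


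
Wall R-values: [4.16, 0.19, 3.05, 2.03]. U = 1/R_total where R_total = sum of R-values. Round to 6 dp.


R_total = 4.16 + 0.19 + 3.05 + 2.03 = 9.43
U = 1/9.43 = 0.106045

0.106045


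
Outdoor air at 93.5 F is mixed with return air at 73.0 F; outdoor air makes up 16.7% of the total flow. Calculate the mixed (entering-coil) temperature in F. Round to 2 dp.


T_mix = 73.0 + (16.7/100)*(93.5-73.0) = 76.42 F

76.42 F


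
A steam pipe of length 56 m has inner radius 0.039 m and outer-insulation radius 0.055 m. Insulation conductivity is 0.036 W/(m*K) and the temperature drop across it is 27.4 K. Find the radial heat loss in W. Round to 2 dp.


Q = 2*pi*0.036*56*27.4/ln(0.055/0.039) = 1009.60 W

1009.60 W


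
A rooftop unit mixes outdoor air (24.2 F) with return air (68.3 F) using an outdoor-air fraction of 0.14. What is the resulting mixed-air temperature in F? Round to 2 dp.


T_mix = 0.14*24.2 + 0.86*68.3 = 62.13 F

62.13 F


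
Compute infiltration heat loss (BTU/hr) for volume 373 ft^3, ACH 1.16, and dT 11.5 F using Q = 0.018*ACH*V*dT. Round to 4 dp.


Q = 0.018 * 1.16 * 373 * 11.5 = 89.5648 BTU/hr

89.5648 BTU/hr


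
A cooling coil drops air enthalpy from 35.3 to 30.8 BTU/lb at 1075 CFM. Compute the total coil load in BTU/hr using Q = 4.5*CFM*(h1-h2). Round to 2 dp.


Q = 4.5 * 1075 * (35.3 - 30.8) = 21768.75 BTU/hr

21768.75 BTU/hr


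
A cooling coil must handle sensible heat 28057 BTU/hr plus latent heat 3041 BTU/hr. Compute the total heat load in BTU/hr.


Qt = 28057 + 3041 = 31098 BTU/hr

31098 BTU/hr


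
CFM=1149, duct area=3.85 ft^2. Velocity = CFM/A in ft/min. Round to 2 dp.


V = 1149 / 3.85 = 298.44 ft/min

298.44 ft/min


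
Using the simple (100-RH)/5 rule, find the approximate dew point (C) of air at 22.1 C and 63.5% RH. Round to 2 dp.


Td = 22.1 - (100-63.5)/5 = 14.80 C

14.80 C


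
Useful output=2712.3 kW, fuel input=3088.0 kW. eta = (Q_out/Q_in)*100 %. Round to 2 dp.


eta = (2712.3/3088.0)*100 = 87.83 %

87.83 %


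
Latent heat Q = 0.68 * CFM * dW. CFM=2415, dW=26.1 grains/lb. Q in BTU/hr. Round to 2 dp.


Q = 0.68 * 2415 * 26.1 = 42861.42 BTU/hr

42861.42 BTU/hr


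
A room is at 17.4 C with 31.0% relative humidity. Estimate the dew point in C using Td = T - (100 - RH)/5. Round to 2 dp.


Td = 17.4 - (100-31.0)/5 = 3.60 C

3.60 C


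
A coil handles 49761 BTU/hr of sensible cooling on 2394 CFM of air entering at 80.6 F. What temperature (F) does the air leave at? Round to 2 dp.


dT = 49761/(1.08*2394) = 19.2460
T_leave = 80.6 - 19.2460 = 61.35 F

61.35 F


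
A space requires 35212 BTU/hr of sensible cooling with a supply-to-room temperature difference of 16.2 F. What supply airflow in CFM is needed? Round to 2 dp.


CFM = 35212 / (1.08 * 16.2) = 2012.57

2012.57 CFM


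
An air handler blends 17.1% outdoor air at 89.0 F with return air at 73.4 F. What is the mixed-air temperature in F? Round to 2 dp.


T_mix = 73.4 + (17.1/100)*(89.0-73.4) = 76.07 F

76.07 F


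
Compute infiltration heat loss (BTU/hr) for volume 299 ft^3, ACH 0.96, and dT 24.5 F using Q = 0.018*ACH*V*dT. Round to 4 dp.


Q = 0.018 * 0.96 * 299 * 24.5 = 126.5846 BTU/hr

126.5846 BTU/hr


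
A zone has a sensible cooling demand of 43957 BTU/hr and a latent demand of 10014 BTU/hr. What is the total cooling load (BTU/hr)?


Qt = 43957 + 10014 = 53971 BTU/hr

53971 BTU/hr


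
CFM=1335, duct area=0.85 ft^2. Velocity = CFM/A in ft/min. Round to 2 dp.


V = 1335 / 0.85 = 1570.59 ft/min

1570.59 ft/min


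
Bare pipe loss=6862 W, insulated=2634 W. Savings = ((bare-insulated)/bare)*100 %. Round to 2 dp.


Savings = ((6862-2634)/6862)*100 = 61.61 %

61.61 %


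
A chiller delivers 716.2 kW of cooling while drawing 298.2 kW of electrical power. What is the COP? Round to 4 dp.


COP = 716.2 / 298.2 = 2.4017

2.4017


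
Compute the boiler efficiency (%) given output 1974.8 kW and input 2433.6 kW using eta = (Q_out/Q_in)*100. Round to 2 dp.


eta = (1974.8/2433.6)*100 = 81.15 %

81.15 %


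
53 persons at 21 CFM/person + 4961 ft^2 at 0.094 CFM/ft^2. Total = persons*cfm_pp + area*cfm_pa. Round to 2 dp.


Total = 53*21 + 4961*0.094 = 1579.33 CFM

1579.33 CFM


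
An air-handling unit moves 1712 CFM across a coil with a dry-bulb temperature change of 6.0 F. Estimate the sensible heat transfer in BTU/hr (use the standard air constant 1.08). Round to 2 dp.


Q = 1.08 * 1712 * 6.0 = 11093.76 BTU/hr

11093.76 BTU/hr


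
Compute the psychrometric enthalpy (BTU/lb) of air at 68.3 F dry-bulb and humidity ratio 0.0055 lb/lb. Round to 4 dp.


h = 0.24*68.3 + 0.0055*(1061+0.444*68.3) = 22.3943 BTU/lb

22.3943 BTU/lb


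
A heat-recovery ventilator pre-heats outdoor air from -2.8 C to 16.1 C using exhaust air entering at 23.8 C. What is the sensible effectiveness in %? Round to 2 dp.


eff = (16.1-(-2.8))/(23.8-(-2.8))*100 = 71.05 %

71.05 %


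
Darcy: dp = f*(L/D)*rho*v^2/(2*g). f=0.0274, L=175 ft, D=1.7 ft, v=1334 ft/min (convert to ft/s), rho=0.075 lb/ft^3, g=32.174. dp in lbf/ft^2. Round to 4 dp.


v_fps = 1334/60 = 22.2333 ft/s
dp = 0.0274*(175/1.7)*0.075*22.2333^2/(2*32.174) = 1.6251 lbf/ft^2

1.6251 lbf/ft^2


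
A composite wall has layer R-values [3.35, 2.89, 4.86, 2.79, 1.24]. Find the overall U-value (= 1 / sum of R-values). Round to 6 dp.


R_total = 3.35 + 2.89 + 4.86 + 2.79 + 1.24 = 15.13
U = 1/15.13 = 0.066094

0.066094


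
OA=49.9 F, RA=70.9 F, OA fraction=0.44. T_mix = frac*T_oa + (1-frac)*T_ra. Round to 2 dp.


T_mix = 0.44*49.9 + 0.56*70.9 = 61.66 F

61.66 F


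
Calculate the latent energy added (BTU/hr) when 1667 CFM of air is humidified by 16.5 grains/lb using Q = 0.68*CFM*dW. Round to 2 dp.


Q = 0.68 * 1667 * 16.5 = 18703.74 BTU/hr

18703.74 BTU/hr


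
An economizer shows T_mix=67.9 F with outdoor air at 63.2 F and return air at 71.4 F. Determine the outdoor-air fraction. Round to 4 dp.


frac = (67.9 - 71.4) / (63.2 - 71.4) = 0.4268

0.4268


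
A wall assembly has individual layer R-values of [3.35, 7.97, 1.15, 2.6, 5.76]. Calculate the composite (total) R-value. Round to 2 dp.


R_total = 3.35 + 7.97 + 1.15 + 2.6 + 5.76 = 20.83

20.83


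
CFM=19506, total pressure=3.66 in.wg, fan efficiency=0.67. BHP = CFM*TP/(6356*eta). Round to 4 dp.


BHP = 19506 * 3.66 / (6356 * 0.67) = 16.7645 hp

16.7645 hp


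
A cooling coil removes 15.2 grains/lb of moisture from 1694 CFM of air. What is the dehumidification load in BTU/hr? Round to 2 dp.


Q = 0.68 * 1694 * 15.2 = 17509.18 BTU/hr

17509.18 BTU/hr


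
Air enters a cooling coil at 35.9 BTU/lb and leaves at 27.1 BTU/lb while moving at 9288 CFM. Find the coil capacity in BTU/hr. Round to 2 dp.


Q = 4.5 * 9288 * (35.9 - 27.1) = 367804.80 BTU/hr

367804.80 BTU/hr


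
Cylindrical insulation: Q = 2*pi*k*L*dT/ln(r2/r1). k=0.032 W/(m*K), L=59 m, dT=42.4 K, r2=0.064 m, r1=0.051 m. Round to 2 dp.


Q = 2*pi*0.032*59*42.4/ln(0.064/0.051) = 2215.19 W

2215.19 W


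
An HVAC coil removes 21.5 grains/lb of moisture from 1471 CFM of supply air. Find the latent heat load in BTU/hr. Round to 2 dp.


Q = 0.68 * 1471 * 21.5 = 21506.02 BTU/hr

21506.02 BTU/hr


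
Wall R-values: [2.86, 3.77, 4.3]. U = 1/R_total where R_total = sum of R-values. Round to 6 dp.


R_total = 2.86 + 3.77 + 4.3 = 10.93
U = 1/10.93 = 0.091491

0.091491


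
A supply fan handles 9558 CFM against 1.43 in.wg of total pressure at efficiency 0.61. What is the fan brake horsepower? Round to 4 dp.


BHP = 9558 * 1.43 / (6356 * 0.61) = 3.5252 hp

3.5252 hp


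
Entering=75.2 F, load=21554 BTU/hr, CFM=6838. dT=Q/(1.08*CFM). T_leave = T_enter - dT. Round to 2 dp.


dT = 21554/(1.08*6838) = 2.9186
T_leave = 75.2 - 2.9186 = 72.28 F

72.28 F


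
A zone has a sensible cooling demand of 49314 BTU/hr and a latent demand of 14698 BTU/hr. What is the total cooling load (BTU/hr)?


Qt = 49314 + 14698 = 64012 BTU/hr

64012 BTU/hr


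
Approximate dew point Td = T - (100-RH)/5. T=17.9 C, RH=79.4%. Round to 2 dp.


Td = 17.9 - (100-79.4)/5 = 13.78 C

13.78 C


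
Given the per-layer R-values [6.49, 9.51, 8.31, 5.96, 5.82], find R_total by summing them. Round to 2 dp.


R_total = 6.49 + 9.51 + 8.31 + 5.96 + 5.82 = 36.09

36.09


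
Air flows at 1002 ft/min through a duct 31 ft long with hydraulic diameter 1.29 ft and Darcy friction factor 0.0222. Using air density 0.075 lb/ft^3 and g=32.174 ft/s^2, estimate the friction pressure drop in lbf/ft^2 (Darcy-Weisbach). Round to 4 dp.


v_fps = 1002/60 = 16.7 ft/s
dp = 0.0222*(31/1.29)*0.075*16.7^2/(2*32.174) = 0.1734 lbf/ft^2

0.1734 lbf/ft^2


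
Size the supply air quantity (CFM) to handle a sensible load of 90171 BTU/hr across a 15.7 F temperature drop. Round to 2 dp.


CFM = 90171 / (1.08 * 15.7) = 5317.94

5317.94 CFM


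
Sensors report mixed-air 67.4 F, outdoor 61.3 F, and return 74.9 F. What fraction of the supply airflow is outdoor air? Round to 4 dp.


frac = (67.4 - 74.9) / (61.3 - 74.9) = 0.5515

0.5515


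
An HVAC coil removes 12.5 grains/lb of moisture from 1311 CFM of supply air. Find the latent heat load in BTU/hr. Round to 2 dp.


Q = 0.68 * 1311 * 12.5 = 11143.50 BTU/hr

11143.50 BTU/hr


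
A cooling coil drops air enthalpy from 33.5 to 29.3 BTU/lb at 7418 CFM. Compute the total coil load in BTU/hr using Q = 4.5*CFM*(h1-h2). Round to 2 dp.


Q = 4.5 * 7418 * (33.5 - 29.3) = 140200.20 BTU/hr

140200.20 BTU/hr


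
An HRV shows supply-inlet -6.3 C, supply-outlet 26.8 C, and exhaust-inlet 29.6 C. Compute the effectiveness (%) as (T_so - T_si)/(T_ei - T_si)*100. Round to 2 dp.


eff = (26.8-(-6.3))/(29.6-(-6.3))*100 = 92.20 %

92.20 %


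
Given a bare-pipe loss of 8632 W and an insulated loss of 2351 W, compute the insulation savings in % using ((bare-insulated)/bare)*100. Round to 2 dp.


Savings = ((8632-2351)/8632)*100 = 72.76 %

72.76 %


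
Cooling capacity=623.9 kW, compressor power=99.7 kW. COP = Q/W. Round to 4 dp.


COP = 623.9 / 99.7 = 6.2578

6.2578


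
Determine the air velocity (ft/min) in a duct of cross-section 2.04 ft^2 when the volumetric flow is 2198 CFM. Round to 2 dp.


V = 2198 / 2.04 = 1077.45 ft/min

1077.45 ft/min


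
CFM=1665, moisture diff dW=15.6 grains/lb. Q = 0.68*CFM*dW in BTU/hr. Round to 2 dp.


Q = 0.68 * 1665 * 15.6 = 17662.32 BTU/hr

17662.32 BTU/hr


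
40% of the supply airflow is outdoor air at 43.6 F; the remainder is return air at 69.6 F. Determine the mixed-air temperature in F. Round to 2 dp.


T_mix = 0.4*43.6 + 0.6*69.6 = 59.20 F

59.20 F


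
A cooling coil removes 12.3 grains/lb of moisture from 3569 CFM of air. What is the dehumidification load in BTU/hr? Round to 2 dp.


Q = 0.68 * 3569 * 12.3 = 29851.12 BTU/hr

29851.12 BTU/hr


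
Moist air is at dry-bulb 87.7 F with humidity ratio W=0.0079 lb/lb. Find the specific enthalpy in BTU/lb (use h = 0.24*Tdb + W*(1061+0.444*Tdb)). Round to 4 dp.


h = 0.24*87.7 + 0.0079*(1061+0.444*87.7) = 29.7375 BTU/lb

29.7375 BTU/lb


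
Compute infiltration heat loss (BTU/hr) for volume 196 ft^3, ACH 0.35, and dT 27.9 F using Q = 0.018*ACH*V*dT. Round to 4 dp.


Q = 0.018 * 0.35 * 196 * 27.9 = 34.4509 BTU/hr

34.4509 BTU/hr


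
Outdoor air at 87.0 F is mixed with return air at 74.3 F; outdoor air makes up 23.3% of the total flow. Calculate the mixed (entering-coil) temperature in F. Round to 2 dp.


T_mix = 74.3 + (23.3/100)*(87.0-74.3) = 77.26 F

77.26 F


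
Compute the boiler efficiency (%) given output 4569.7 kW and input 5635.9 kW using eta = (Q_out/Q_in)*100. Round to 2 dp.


eta = (4569.7/5635.9)*100 = 81.08 %

81.08 %


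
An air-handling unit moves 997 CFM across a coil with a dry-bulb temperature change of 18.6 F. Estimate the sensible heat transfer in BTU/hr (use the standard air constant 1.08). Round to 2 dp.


Q = 1.08 * 997 * 18.6 = 20027.74 BTU/hr

20027.74 BTU/hr


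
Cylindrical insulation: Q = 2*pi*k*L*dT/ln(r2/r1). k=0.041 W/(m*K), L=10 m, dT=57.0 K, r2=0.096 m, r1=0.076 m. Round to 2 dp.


Q = 2*pi*0.041*10*57.0/ln(0.096/0.076) = 628.55 W

628.55 W


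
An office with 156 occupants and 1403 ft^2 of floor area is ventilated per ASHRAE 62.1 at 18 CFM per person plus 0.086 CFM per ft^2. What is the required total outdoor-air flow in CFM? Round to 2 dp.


Total = 156*18 + 1403*0.086 = 2928.66 CFM

2928.66 CFM


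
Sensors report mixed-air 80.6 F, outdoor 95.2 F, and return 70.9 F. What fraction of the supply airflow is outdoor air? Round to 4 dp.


frac = (80.6 - 70.9) / (95.2 - 70.9) = 0.3992

0.3992


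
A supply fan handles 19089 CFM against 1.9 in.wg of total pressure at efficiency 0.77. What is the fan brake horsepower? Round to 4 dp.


BHP = 19089 * 1.9 / (6356 * 0.77) = 7.4108 hp

7.4108 hp


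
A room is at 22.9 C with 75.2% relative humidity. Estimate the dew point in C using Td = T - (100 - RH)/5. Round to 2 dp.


Td = 22.9 - (100-75.2)/5 = 17.94 C

17.94 C


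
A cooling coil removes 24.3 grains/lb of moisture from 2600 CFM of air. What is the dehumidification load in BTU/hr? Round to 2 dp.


Q = 0.68 * 2600 * 24.3 = 42962.40 BTU/hr

42962.40 BTU/hr


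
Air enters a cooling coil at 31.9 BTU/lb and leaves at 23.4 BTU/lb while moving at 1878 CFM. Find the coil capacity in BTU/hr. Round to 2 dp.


Q = 4.5 * 1878 * (31.9 - 23.4) = 71833.50 BTU/hr

71833.50 BTU/hr


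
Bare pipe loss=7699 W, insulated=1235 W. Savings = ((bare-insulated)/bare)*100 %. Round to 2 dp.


Savings = ((7699-1235)/7699)*100 = 83.96 %

83.96 %


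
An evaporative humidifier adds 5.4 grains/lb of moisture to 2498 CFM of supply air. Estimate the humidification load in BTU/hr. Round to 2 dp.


Q = 0.68 * 2498 * 5.4 = 9172.66 BTU/hr

9172.66 BTU/hr


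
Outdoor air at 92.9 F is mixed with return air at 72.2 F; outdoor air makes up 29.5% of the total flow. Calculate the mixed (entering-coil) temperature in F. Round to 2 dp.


T_mix = 72.2 + (29.5/100)*(92.9-72.2) = 78.31 F

78.31 F


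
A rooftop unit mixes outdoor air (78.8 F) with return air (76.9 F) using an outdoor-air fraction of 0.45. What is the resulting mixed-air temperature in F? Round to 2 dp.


T_mix = 0.45*78.8 + 0.55*76.9 = 77.76 F

77.76 F


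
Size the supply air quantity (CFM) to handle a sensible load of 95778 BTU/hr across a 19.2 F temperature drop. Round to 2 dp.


CFM = 95778 / (1.08 * 19.2) = 4618.92

4618.92 CFM


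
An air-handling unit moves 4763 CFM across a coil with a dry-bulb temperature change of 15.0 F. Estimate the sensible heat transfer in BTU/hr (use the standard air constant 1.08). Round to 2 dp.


Q = 1.08 * 4763 * 15.0 = 77160.60 BTU/hr

77160.60 BTU/hr


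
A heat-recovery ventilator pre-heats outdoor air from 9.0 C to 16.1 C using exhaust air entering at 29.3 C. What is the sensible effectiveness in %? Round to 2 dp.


eff = (16.1-9.0)/(29.3-9.0)*100 = 34.98 %

34.98 %


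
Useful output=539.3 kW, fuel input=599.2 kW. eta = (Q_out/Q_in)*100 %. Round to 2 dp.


eta = (539.3/599.2)*100 = 90.00 %

90.00 %


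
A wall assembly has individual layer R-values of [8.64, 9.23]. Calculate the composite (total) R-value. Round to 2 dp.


R_total = 8.64 + 9.23 = 17.87

17.87


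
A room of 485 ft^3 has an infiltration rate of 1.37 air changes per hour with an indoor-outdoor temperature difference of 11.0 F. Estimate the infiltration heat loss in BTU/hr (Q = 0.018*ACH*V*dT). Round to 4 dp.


Q = 0.018 * 1.37 * 485 * 11.0 = 131.5611 BTU/hr

131.5611 BTU/hr


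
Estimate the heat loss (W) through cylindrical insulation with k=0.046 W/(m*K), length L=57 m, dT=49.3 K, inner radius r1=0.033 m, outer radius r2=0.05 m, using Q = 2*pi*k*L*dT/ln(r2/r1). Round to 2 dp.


Q = 2*pi*0.046*57*49.3/ln(0.05/0.033) = 1954.66 W

1954.66 W


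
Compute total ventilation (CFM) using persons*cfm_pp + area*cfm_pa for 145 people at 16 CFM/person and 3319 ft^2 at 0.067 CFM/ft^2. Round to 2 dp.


Total = 145*16 + 3319*0.067 = 2542.37 CFM

2542.37 CFM


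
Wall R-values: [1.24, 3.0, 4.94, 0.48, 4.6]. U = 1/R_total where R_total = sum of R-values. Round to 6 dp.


R_total = 1.24 + 3.0 + 4.94 + 0.48 + 4.6 = 14.26
U = 1/14.26 = 0.070126

0.070126


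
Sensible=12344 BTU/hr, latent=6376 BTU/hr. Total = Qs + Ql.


Qt = 12344 + 6376 = 18720 BTU/hr

18720 BTU/hr


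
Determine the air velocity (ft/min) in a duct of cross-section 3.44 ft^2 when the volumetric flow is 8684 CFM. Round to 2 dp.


V = 8684 / 3.44 = 2524.42 ft/min

2524.42 ft/min


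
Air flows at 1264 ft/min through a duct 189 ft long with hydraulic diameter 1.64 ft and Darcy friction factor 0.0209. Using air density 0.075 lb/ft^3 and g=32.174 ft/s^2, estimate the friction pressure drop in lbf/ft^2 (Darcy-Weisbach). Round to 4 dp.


v_fps = 1264/60 = 21.0667 ft/s
dp = 0.0209*(189/1.64)*0.075*21.0667^2/(2*32.174) = 1.2459 lbf/ft^2

1.2459 lbf/ft^2
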